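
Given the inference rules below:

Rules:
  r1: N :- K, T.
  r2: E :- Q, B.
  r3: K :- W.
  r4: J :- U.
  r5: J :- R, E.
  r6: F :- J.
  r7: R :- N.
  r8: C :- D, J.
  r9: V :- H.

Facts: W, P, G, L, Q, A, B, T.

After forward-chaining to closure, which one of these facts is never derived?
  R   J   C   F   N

Round 1 — r2, r3, derive E, K.
Round 2 — r1, derive N.
Round 3 — r7, derive R.
Round 4 — r5, derive J.
Round 5 — r6, derive F.
Derived: N (round 2), J (round 4), R (round 3), F (round 5). C never appears in any round.

C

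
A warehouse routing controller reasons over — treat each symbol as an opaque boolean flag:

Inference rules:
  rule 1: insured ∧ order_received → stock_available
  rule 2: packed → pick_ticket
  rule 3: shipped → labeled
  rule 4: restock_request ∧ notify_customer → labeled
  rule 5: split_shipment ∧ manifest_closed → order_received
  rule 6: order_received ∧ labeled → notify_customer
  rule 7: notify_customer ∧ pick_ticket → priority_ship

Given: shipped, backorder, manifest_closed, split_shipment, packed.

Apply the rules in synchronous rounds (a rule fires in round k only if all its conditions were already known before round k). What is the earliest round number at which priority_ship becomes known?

Round 1: rule 2 [packed → pick_ticket]; rule 3 [shipped → labeled]; rule 5 [split_shipment ∧ manifest_closed → order_received]. New: pick_ticket, labeled, order_received.
Round 2: rule 6 [order_received ∧ labeled → notify_customer]. New: notify_customer.
Round 3: rule 7 [notify_customer ∧ pick_ticket → priority_ship]. New: priority_ship.
priority_ship first appears in round 3.

3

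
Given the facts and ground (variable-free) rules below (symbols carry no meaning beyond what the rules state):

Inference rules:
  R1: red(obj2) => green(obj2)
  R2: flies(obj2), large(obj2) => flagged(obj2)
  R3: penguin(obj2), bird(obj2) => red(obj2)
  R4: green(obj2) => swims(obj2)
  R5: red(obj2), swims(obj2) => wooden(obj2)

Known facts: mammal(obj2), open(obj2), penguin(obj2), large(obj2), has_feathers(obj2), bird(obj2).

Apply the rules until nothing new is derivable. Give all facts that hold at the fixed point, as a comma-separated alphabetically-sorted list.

Round 1 fires R3, giving red(obj2).
Round 2 fires R1, giving green(obj2).
Round 3 fires R4, giving swims(obj2).
Round 4 fires R5, giving wooden(obj2).

bird(obj2), green(obj2), has_feathers(obj2), large(obj2), mammal(obj2), open(obj2), penguin(obj2), red(obj2), swims(obj2), wooden(obj2)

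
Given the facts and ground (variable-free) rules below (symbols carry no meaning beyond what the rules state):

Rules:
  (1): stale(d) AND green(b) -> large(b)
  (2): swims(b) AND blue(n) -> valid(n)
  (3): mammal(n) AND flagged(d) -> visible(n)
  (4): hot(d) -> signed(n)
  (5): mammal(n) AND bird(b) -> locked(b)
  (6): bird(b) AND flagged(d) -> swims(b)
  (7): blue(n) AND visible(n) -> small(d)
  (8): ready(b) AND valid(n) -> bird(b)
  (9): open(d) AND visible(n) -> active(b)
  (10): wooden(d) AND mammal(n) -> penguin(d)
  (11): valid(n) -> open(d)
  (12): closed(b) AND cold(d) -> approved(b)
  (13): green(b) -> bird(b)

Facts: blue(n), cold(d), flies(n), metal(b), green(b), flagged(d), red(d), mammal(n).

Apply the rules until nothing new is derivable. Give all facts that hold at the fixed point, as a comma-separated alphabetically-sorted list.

active(b), bird(b), blue(n), cold(d), flagged(d), flies(n), green(b), locked(b), mammal(n), metal(b), open(d), red(d), small(d), swims(b), valid(n), visible(n)

Round 1: (3) [mammal(n) AND flagged(d) -> visible(n)]; (13) [green(b) -> bird(b)]. New: visible(n), bird(b).
Round 2: (5) [mammal(n) AND bird(b) -> locked(b)]; (6) [bird(b) AND flagged(d) -> swims(b)]; (7) [blue(n) AND visible(n) -> small(d)]. New: locked(b), swims(b), small(d).
Round 3: (2) [swims(b) AND blue(n) -> valid(n)]. New: valid(n).
Round 4: (11) [valid(n) -> open(d)]. New: open(d).
Round 5: (9) [open(d) AND visible(n) -> active(b)]. New: active(b).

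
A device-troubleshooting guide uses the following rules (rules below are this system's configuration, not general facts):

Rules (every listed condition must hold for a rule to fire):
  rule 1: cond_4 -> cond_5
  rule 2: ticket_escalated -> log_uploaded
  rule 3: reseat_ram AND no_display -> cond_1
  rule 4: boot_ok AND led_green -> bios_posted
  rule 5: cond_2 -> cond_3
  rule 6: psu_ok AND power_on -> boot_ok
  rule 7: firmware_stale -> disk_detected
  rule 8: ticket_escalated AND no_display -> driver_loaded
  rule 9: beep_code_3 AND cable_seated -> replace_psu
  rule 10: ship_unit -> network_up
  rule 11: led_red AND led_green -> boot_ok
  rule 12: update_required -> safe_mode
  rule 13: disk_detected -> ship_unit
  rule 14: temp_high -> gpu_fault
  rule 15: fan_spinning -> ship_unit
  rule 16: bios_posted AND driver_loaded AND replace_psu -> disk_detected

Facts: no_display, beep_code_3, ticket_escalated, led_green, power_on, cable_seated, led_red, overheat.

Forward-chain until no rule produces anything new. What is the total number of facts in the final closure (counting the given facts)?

16

Round 1: rule 2 [ticket_escalated -> log_uploaded]; rule 8 [ticket_escalated AND no_display -> driver_loaded]; rule 9 [beep_code_3 AND cable_seated -> replace_psu]; rule 11 [led_red AND led_green -> boot_ok]. New: log_uploaded, driver_loaded, replace_psu, boot_ok.
Round 2: rule 4 [boot_ok AND led_green -> bios_posted]. New: bios_posted.
Round 3: rule 16 [bios_posted AND driver_loaded AND replace_psu -> disk_detected]. New: disk_detected.
Round 4: rule 13 [disk_detected -> ship_unit]. New: ship_unit.
Round 5: rule 10 [ship_unit -> network_up]. New: network_up.
Closure: {beep_code_3, bios_posted, boot_ok, cable_seated, disk_detected, driver_loaded, led_green, led_red, log_uploaded, network_up, no_display, overheat, power_on, replace_psu, ship_unit, ticket_escalated} — 16 facts.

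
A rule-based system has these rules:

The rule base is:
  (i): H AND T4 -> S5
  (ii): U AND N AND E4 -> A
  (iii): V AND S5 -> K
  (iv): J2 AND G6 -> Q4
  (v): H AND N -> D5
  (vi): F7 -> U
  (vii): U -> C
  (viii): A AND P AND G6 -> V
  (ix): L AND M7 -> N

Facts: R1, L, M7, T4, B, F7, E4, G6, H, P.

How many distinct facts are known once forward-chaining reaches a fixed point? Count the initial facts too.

18

[1] (i) [H AND T4 -> S5]; (vi) [F7 -> U]; (ix) [L AND M7 -> N]. ⇒ new: S5, U, N.
[2] (ii) [U AND N AND E4 -> A]; (v) [H AND N -> D5]; (vii) [U -> C]. ⇒ new: A, D5, C.
[3] (viii) [A AND P AND G6 -> V]. ⇒ new: V.
[4] (iii) [V AND S5 -> K]. ⇒ new: K.
Closure: {A, B, C, D5, E4, F7, G6, H, K, L, M7, N, P, R1, S5, T4, U, V} — 18 facts.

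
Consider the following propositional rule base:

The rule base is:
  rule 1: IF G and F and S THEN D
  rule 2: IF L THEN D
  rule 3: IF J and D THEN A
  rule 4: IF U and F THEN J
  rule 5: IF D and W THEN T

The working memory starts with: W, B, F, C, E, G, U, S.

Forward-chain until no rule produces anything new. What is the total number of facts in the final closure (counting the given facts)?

12

Round 1: rule 1 [IF G and F and S THEN D]; rule 4 [IF U and F THEN J]. New: D, J.
Round 2: rule 3 [IF J and D THEN A]; rule 5 [IF D and W THEN T]. New: A, T.
Closure: {A, B, C, D, E, F, G, J, S, T, U, W} — 12 facts.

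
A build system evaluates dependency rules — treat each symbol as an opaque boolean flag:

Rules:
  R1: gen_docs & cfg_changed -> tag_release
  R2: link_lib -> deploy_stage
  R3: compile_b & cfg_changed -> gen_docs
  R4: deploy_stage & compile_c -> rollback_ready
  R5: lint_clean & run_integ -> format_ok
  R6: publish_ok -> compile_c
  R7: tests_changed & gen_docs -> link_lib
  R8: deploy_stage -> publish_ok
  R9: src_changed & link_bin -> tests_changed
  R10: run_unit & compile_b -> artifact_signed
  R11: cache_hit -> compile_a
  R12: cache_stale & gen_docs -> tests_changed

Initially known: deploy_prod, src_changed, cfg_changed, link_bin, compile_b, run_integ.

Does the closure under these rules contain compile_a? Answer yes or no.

Round 1: R3 [compile_b & cfg_changed -> gen_docs]; R9 [src_changed & link_bin -> tests_changed]. New: gen_docs, tests_changed.
Round 2: R1 [gen_docs & cfg_changed -> tag_release]; R7 [tests_changed & gen_docs -> link_lib]. New: tag_release, link_lib.
Round 3: R2 [link_lib -> deploy_stage]. New: deploy_stage.
Round 4: R8 [deploy_stage -> publish_ok]. New: publish_ok.
Round 5: R6 [publish_ok -> compile_c]. New: compile_c.
Round 6: R4 [deploy_stage & compile_c -> rollback_ready]. New: rollback_ready.
Fixed point reached. compile_a is concluded only by R11; R11 needs cache_hit (never derived).

no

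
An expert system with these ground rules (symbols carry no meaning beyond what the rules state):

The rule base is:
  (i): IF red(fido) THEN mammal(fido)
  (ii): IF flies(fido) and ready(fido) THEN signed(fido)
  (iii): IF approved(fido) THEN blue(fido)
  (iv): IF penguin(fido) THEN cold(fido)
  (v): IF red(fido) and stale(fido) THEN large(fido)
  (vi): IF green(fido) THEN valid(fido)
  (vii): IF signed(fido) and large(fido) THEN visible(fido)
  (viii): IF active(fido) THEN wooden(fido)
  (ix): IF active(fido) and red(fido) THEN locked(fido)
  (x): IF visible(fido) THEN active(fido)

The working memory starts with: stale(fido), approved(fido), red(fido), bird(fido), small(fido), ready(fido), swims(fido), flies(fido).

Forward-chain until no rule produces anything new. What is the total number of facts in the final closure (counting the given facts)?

[1] (i) [IF red(fido) THEN mammal(fido)]; (ii) [IF flies(fido) and ready(fido) THEN signed(fido)]; (iii) [IF approved(fido) THEN blue(fido)]; (v) [IF red(fido) and stale(fido) THEN large(fido)]. ⇒ new: mammal(fido), signed(fido), blue(fido), large(fido).
[2] (vii) [IF signed(fido) and large(fido) THEN visible(fido)]. ⇒ new: visible(fido).
[3] (x) [IF visible(fido) THEN active(fido)]. ⇒ new: active(fido).
[4] (viii) [IF active(fido) THEN wooden(fido)]; (ix) [IF active(fido) and red(fido) THEN locked(fido)]. ⇒ new: wooden(fido), locked(fido).
Closure: {active(fido), approved(fido), bird(fido), blue(fido), flies(fido), large(fido), locked(fido), mammal(fido), ready(fido), red(fido), signed(fido), small(fido), stale(fido), swims(fido), visible(fido), wooden(fido)} — 16 facts.

16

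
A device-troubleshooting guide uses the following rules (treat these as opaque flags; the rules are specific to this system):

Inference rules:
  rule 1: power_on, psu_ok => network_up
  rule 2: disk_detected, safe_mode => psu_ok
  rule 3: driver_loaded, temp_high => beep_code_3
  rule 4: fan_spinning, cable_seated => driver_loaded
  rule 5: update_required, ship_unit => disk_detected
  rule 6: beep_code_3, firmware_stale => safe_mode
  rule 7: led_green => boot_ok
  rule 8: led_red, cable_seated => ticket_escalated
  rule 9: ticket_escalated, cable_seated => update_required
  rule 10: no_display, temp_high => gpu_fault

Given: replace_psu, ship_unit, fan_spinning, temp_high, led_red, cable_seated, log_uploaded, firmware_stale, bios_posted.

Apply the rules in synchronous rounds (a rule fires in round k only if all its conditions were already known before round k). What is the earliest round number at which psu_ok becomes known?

Round 1 fires rule 4, rule 8, giving driver_loaded, ticket_escalated.
Round 2 fires rule 3, rule 9, giving beep_code_3, update_required.
Round 3 fires rule 5, rule 6, giving disk_detected, safe_mode.
Round 4 fires rule 2, giving psu_ok.
psu_ok first appears in round 4.

4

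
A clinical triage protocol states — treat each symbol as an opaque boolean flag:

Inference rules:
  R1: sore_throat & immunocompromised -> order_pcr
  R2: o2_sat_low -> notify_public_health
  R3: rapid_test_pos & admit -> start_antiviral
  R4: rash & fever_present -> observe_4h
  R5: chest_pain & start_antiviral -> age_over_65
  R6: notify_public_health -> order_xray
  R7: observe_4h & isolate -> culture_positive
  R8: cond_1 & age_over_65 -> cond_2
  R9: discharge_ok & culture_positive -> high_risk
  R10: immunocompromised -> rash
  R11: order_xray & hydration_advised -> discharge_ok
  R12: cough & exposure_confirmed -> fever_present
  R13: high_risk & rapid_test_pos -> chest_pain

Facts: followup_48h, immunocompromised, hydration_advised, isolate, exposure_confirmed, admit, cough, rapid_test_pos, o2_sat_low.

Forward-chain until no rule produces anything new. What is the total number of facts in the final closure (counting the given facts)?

Round 1: R2 [o2_sat_low -> notify_public_health]; R3 [rapid_test_pos & admit -> start_antiviral]; R10 [immunocompromised -> rash]; R12 [cough & exposure_confirmed -> fever_present]. Adds notify_public_health, start_antiviral, rash, fever_present.
Round 2: R4 [rash & fever_present -> observe_4h]; R6 [notify_public_health -> order_xray]. Adds observe_4h, order_xray.
Round 3: R7 [observe_4h & isolate -> culture_positive]; R11 [order_xray & hydration_advised -> discharge_ok]. Adds culture_positive, discharge_ok.
Round 4: R9 [discharge_ok & culture_positive -> high_risk]. Adds high_risk.
Round 5: R13 [high_risk & rapid_test_pos -> chest_pain]. Adds chest_pain.
Round 6: R5 [chest_pain & start_antiviral -> age_over_65]. Adds age_over_65.
Closure: {admit, age_over_65, chest_pain, cough, culture_positive, discharge_ok, exposure_confirmed, fever_present, followup_48h, high_risk, hydration_advised, immunocompromised, isolate, notify_public_health, o2_sat_low, observe_4h, order_xray, rapid_test_pos, rash, start_antiviral} — 20 facts.

20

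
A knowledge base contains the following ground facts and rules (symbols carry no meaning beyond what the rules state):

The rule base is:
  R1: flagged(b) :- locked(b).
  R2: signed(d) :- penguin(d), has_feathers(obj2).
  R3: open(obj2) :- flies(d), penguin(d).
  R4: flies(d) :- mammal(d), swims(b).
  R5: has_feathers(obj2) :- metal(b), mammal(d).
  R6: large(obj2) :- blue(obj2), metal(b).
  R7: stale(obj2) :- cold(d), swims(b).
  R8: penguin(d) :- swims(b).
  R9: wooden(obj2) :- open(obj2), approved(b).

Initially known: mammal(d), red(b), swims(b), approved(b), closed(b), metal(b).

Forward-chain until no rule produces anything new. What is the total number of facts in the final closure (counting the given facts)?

12

[1] R4 [flies(d) :- mammal(d), swims(b).]; R5 [has_feathers(obj2) :- metal(b), mammal(d).]; R8 [penguin(d) :- swims(b).]. ⇒ new: flies(d), has_feathers(obj2), penguin(d).
[2] R2 [signed(d) :- penguin(d), has_feathers(obj2).]; R3 [open(obj2) :- flies(d), penguin(d).]. ⇒ new: signed(d), open(obj2).
[3] R9 [wooden(obj2) :- open(obj2), approved(b).]. ⇒ new: wooden(obj2).
Closure: {approved(b), closed(b), flies(d), has_feathers(obj2), mammal(d), metal(b), open(obj2), penguin(d), red(b), signed(d), swims(b), wooden(obj2)} — 12 facts.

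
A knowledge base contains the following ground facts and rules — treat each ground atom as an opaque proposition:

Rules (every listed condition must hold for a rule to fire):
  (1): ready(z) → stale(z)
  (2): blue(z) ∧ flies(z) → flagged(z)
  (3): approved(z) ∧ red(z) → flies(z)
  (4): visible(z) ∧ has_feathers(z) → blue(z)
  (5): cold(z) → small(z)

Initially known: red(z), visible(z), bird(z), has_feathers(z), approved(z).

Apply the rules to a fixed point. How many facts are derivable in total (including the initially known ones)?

Round 1: (3) [approved(z) ∧ red(z) → flies(z)]; (4) [visible(z) ∧ has_feathers(z) → blue(z)]. Adds flies(z), blue(z).
Round 2: (2) [blue(z) ∧ flies(z) → flagged(z)]. Adds flagged(z).
Closure: {approved(z), bird(z), blue(z), flagged(z), flies(z), has_feathers(z), red(z), visible(z)} — 8 facts.

8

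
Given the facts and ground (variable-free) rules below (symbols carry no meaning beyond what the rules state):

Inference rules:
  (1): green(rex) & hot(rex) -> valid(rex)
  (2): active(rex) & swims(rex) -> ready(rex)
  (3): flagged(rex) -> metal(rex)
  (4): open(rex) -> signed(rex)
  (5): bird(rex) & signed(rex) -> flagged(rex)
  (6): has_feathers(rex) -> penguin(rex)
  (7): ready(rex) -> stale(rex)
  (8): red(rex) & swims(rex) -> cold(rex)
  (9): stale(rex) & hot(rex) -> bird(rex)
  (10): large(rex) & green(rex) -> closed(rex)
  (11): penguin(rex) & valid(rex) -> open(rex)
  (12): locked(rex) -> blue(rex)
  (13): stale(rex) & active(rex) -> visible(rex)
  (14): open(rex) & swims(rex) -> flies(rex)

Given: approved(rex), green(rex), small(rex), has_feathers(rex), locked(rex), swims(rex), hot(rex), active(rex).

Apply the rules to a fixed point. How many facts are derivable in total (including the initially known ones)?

20

[1] (1) [green(rex) & hot(rex) -> valid(rex)]; (2) [active(rex) & swims(rex) -> ready(rex)]; (6) [has_feathers(rex) -> penguin(rex)]; (12) [locked(rex) -> blue(rex)]. ⇒ new: valid(rex), ready(rex), penguin(rex), blue(rex).
[2] (7) [ready(rex) -> stale(rex)]; (11) [penguin(rex) & valid(rex) -> open(rex)]. ⇒ new: stale(rex), open(rex).
[3] (4) [open(rex) -> signed(rex)]; (9) [stale(rex) & hot(rex) -> bird(rex)]; (13) [stale(rex) & active(rex) -> visible(rex)]; (14) [open(rex) & swims(rex) -> flies(rex)]. ⇒ new: signed(rex), bird(rex), visible(rex), flies(rex).
[4] (5) [bird(rex) & signed(rex) -> flagged(rex)]. ⇒ new: flagged(rex).
[5] (3) [flagged(rex) -> metal(rex)]. ⇒ new: metal(rex).
Closure: {active(rex), approved(rex), bird(rex), blue(rex), flagged(rex), flies(rex), green(rex), has_feathers(rex), hot(rex), locked(rex), metal(rex), open(rex), penguin(rex), ready(rex), signed(rex), small(rex), stale(rex), swims(rex), valid(rex), visible(rex)} — 20 facts.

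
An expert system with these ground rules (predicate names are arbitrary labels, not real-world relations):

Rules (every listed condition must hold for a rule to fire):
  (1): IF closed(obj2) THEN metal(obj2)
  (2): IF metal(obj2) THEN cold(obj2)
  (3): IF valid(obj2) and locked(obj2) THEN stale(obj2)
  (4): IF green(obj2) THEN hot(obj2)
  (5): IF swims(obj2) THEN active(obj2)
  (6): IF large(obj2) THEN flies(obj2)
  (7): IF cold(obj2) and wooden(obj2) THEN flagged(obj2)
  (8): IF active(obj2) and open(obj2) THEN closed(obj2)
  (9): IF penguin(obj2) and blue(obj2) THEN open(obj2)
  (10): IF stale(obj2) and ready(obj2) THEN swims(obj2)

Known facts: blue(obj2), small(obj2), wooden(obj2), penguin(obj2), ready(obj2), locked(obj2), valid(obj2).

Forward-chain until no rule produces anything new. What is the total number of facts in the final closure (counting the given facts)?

15

[1] (3) [IF valid(obj2) and locked(obj2) THEN stale(obj2)]; (9) [IF penguin(obj2) and blue(obj2) THEN open(obj2)]. ⇒ new: stale(obj2), open(obj2).
[2] (10) [IF stale(obj2) and ready(obj2) THEN swims(obj2)]. ⇒ new: swims(obj2).
[3] (5) [IF swims(obj2) THEN active(obj2)]. ⇒ new: active(obj2).
[4] (8) [IF active(obj2) and open(obj2) THEN closed(obj2)]. ⇒ new: closed(obj2).
[5] (1) [IF closed(obj2) THEN metal(obj2)]. ⇒ new: metal(obj2).
[6] (2) [IF metal(obj2) THEN cold(obj2)]. ⇒ new: cold(obj2).
[7] (7) [IF cold(obj2) and wooden(obj2) THEN flagged(obj2)]. ⇒ new: flagged(obj2).
Closure: {active(obj2), blue(obj2), closed(obj2), cold(obj2), flagged(obj2), locked(obj2), metal(obj2), open(obj2), penguin(obj2), ready(obj2), small(obj2), stale(obj2), swims(obj2), valid(obj2), wooden(obj2)} — 15 facts.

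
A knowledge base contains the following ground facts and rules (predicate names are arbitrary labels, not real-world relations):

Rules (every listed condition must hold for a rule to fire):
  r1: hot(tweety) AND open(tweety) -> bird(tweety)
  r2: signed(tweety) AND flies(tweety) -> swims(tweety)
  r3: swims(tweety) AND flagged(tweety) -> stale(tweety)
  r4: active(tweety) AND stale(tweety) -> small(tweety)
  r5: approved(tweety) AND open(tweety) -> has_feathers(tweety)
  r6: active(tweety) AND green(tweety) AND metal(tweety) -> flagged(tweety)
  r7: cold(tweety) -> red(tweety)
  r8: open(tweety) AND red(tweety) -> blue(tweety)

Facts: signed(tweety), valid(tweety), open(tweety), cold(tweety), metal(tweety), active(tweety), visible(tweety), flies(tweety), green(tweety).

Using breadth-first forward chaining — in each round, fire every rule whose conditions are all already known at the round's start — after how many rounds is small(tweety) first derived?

3

Round 1 fires r2, r6, r7, giving swims(tweety), flagged(tweety), red(tweety).
Round 2 fires r3, r8, giving stale(tweety), blue(tweety).
Round 3 fires r4, giving small(tweety).
small(tweety) first appears in round 3.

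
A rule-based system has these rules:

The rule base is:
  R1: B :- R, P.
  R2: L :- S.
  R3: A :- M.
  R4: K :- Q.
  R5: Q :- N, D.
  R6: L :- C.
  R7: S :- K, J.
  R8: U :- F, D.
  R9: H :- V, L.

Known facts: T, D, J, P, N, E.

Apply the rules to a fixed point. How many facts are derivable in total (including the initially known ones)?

[1] R5 [Q :- N, D.]. ⇒ new: Q.
[2] R4 [K :- Q.]. ⇒ new: K.
[3] R7 [S :- K, J.]. ⇒ new: S.
[4] R2 [L :- S.]. ⇒ new: L.
Closure: {D, E, J, K, L, N, P, Q, S, T} — 10 facts.

10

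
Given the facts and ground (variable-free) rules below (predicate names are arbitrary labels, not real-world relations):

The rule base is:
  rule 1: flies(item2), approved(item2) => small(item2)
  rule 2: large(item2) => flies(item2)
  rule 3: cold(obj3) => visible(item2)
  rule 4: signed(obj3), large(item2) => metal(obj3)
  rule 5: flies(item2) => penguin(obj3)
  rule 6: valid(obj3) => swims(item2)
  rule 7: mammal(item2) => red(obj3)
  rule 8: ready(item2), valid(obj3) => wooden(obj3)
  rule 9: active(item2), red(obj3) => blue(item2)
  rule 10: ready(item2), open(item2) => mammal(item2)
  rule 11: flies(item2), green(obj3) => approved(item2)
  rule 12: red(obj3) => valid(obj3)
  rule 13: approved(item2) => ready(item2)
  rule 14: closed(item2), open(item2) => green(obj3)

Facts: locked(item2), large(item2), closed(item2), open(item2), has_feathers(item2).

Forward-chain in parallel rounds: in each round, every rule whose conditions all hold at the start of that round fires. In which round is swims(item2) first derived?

Round 1 fires rule 2, rule 14, giving flies(item2), green(obj3).
Round 2 fires rule 5, rule 11, giving penguin(obj3), approved(item2).
Round 3 fires rule 1, rule 13, giving small(item2), ready(item2).
Round 4 fires rule 10, giving mammal(item2).
Round 5 fires rule 7, giving red(obj3).
Round 6 fires rule 12, giving valid(obj3).
Round 7 fires rule 6, rule 8, giving swims(item2), wooden(obj3).
swims(item2) first appears in round 7.

7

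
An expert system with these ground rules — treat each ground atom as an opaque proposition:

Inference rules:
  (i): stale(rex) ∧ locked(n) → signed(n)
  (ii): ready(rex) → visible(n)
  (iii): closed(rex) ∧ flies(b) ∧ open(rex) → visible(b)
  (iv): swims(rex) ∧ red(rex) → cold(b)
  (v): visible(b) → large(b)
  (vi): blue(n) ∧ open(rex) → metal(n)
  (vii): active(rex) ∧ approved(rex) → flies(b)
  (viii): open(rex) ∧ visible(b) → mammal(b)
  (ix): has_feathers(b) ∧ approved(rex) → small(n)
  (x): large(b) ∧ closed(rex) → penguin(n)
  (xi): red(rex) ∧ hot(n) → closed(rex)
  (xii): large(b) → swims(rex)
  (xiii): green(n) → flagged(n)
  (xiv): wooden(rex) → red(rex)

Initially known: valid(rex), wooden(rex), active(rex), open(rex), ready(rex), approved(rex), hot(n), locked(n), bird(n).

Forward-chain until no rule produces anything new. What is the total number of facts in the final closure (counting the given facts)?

19

Round 1 fires (ii), (vii), (xiv), giving visible(n), flies(b), red(rex).
Round 2 fires (xi), giving closed(rex).
Round 3 fires (iii), giving visible(b).
Round 4 fires (v), (viii), giving large(b), mammal(b).
Round 5 fires (x), (xii), giving penguin(n), swims(rex).
Round 6 fires (iv), giving cold(b).
Closure: {active(rex), approved(rex), bird(n), closed(rex), cold(b), flies(b), hot(n), large(b), locked(n), mammal(b), open(rex), penguin(n), ready(rex), red(rex), swims(rex), valid(rex), visible(b), visible(n), wooden(rex)} — 19 facts.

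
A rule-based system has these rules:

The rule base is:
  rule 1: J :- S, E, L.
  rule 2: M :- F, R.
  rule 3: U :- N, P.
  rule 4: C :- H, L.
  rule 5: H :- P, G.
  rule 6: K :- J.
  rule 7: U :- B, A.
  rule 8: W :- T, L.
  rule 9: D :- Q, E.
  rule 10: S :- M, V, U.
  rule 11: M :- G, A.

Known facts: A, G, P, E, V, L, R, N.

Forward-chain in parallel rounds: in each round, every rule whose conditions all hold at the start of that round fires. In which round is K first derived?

4

Round 1: rule 3 [U :- N, P.]; rule 5 [H :- P, G.]; rule 11 [M :- G, A.]. Adds U, H, M.
Round 2: rule 4 [C :- H, L.]; rule 10 [S :- M, V, U.]. Adds C, S.
Round 3: rule 1 [J :- S, E, L.]. Adds J.
Round 4: rule 6 [K :- J.]. Adds K.
K first appears in round 4.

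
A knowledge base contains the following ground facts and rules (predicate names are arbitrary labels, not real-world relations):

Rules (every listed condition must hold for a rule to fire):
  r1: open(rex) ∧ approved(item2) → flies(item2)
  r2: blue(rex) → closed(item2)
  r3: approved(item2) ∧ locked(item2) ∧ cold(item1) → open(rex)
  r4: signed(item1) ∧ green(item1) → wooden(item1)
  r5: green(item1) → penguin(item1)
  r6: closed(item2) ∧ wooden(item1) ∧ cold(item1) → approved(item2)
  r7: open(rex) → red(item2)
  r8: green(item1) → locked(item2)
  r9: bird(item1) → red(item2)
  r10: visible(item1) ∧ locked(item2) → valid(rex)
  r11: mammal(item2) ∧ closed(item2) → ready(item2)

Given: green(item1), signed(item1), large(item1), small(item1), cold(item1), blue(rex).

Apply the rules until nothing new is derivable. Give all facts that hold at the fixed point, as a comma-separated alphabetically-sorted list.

approved(item2), blue(rex), closed(item2), cold(item1), flies(item2), green(item1), large(item1), locked(item2), open(rex), penguin(item1), red(item2), signed(item1), small(item1), wooden(item1)

Round 1 — r2, r4, r5, r8, derive closed(item2), wooden(item1), penguin(item1), locked(item2).
Round 2 — r6, derive approved(item2).
Round 3 — r3, derive open(rex).
Round 4 — r1, r7, derive flies(item2), red(item2).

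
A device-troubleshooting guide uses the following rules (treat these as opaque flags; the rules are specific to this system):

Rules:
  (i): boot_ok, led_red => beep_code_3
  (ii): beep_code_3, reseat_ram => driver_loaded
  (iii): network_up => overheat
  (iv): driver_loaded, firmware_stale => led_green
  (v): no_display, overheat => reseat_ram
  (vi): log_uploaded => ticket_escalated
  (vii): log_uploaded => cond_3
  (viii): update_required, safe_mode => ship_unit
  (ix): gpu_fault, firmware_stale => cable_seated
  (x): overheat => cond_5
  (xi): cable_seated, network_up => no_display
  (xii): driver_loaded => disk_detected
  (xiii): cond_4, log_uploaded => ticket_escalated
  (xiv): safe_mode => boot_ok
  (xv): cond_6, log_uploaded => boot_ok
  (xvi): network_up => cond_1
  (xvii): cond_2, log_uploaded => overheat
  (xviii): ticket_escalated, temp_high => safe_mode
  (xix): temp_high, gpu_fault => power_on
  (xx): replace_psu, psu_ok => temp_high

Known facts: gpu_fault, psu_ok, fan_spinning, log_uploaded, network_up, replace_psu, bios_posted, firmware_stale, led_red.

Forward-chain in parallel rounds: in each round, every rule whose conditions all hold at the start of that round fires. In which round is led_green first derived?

Round 1 — (iii), (vi), (vii), (ix), (xvi), (xx), derive overheat, ticket_escalated, cond_3, cable_seated, cond_1, temp_high.
Round 2 — (x), (xi), (xviii), (xix), derive cond_5, no_display, safe_mode, power_on.
Round 3 — (v), (xiv), derive reseat_ram, boot_ok.
Round 4 — (i), derive beep_code_3.
Round 5 — (ii), derive driver_loaded.
Round 6 — (iv), (xii), derive led_green, disk_detected.
led_green first appears in round 6.

6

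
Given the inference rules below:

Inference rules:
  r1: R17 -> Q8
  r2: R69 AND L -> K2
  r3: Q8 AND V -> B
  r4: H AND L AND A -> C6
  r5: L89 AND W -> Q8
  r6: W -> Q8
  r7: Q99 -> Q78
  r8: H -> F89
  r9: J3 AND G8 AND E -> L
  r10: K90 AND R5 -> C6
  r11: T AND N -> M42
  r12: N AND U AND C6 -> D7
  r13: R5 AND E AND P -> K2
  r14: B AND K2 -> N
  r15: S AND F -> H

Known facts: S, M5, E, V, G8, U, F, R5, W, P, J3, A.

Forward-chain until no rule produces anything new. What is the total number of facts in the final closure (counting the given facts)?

21

Round 1: r6 [W -> Q8]; r9 [J3 AND G8 AND E -> L]; r13 [R5 AND E AND P -> K2]; r15 [S AND F -> H]. Adds Q8, L, K2, H.
Round 2: r3 [Q8 AND V -> B]; r4 [H AND L AND A -> C6]; r8 [H -> F89]. Adds B, C6, F89.
Round 3: r14 [B AND K2 -> N]. Adds N.
Round 4: r12 [N AND U AND C6 -> D7]. Adds D7.
Closure: {A, B, C6, D7, E, F, F89, G8, H, J3, K2, L, M5, N, P, Q8, R5, S, U, V, W} — 21 facts.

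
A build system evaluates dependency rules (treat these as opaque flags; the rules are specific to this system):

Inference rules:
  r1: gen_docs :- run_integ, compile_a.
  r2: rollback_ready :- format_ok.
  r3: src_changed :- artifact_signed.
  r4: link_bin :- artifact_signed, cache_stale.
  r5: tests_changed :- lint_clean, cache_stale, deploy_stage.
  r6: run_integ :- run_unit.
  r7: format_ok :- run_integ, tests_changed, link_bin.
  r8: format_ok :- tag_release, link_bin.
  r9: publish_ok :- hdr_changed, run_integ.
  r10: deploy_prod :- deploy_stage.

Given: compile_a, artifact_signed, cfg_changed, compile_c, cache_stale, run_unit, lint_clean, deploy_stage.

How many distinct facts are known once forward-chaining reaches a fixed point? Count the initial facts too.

16

Round 1: r3 [src_changed :- artifact_signed.]; r4 [link_bin :- artifact_signed, cache_stale.]; r5 [tests_changed :- lint_clean, cache_stale, deploy_stage.]; r6 [run_integ :- run_unit.]; r10 [deploy_prod :- deploy_stage.]. Adds src_changed, link_bin, tests_changed, run_integ, deploy_prod.
Round 2: r1 [gen_docs :- run_integ, compile_a.]; r7 [format_ok :- run_integ, tests_changed, link_bin.]. Adds gen_docs, format_ok.
Round 3: r2 [rollback_ready :- format_ok.]. Adds rollback_ready.
Closure: {artifact_signed, cache_stale, cfg_changed, compile_a, compile_c, deploy_prod, deploy_stage, format_ok, gen_docs, link_bin, lint_clean, rollback_ready, run_integ, run_unit, src_changed, tests_changed} — 16 facts.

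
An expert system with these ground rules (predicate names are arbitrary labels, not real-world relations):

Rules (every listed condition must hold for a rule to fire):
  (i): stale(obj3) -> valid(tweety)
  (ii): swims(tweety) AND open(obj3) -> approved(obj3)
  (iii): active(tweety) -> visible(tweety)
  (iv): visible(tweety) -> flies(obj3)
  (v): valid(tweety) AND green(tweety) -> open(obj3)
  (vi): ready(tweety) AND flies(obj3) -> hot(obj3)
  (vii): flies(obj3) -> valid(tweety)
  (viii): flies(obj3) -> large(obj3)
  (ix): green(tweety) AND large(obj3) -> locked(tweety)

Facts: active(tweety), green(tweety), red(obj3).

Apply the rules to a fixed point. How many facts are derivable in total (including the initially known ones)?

[1] (iii) [active(tweety) -> visible(tweety)]. ⇒ new: visible(tweety).
[2] (iv) [visible(tweety) -> flies(obj3)]. ⇒ new: flies(obj3).
[3] (vii) [flies(obj3) -> valid(tweety)]; (viii) [flies(obj3) -> large(obj3)]. ⇒ new: valid(tweety), large(obj3).
[4] (v) [valid(tweety) AND green(tweety) -> open(obj3)]; (ix) [green(tweety) AND large(obj3) -> locked(tweety)]. ⇒ new: open(obj3), locked(tweety).
Closure: {active(tweety), flies(obj3), green(tweety), large(obj3), locked(tweety), open(obj3), red(obj3), valid(tweety), visible(tweety)} — 9 facts.

9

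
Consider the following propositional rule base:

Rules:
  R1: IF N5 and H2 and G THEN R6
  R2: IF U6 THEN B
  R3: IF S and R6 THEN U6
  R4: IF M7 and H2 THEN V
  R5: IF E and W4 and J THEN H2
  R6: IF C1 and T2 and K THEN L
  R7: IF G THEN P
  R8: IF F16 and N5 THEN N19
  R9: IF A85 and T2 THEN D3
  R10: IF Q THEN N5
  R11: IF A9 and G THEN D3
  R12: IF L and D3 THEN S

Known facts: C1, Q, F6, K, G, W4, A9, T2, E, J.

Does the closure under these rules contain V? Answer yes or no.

Round 1 fires R5, R6, R7, R10, R11, giving H2, L, P, N5, D3.
Round 2 fires R1, R12, giving R6, S.
Round 3 fires R3, giving U6.
Round 4 fires R2, giving B.
Fixed point reached. V is concluded only by R4; R4 needs M7 (never derived).

no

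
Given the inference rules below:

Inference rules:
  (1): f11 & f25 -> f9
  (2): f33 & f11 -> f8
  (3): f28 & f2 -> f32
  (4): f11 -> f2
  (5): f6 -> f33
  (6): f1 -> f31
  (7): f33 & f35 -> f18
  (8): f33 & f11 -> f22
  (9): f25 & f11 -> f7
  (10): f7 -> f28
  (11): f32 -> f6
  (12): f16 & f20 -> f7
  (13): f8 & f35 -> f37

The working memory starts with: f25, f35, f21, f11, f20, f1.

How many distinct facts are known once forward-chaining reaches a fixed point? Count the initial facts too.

18

Round 1 — (1), (4), (6), (9), derive f9, f2, f31, f7.
Round 2 — (10), derive f28.
Round 3 — (3), derive f32.
Round 4 — (11), derive f6.
Round 5 — (5), derive f33.
Round 6 — (2), (7), (8), derive f8, f18, f22.
Round 7 — (13), derive f37.
Closure: {f1, f11, f18, f2, f20, f21, f22, f25, f28, f31, f32, f33, f35, f37, f6, f7, f8, f9} — 18 facts.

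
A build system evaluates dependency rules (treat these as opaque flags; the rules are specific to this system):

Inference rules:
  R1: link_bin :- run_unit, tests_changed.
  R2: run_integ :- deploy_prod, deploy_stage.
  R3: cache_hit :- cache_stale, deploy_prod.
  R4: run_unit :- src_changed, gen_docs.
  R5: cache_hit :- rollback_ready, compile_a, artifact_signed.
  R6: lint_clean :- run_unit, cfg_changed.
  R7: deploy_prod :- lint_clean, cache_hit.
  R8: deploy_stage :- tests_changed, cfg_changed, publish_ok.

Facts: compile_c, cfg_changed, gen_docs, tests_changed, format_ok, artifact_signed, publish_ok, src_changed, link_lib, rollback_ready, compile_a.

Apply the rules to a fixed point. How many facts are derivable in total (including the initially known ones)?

18

Round 1: R4 [run_unit :- src_changed, gen_docs.]; R5 [cache_hit :- rollback_ready, compile_a, artifact_signed.]; R8 [deploy_stage :- tests_changed, cfg_changed, publish_ok.]. Adds run_unit, cache_hit, deploy_stage.
Round 2: R1 [link_bin :- run_unit, tests_changed.]; R6 [lint_clean :- run_unit, cfg_changed.]. Adds link_bin, lint_clean.
Round 3: R7 [deploy_prod :- lint_clean, cache_hit.]. Adds deploy_prod.
Round 4: R2 [run_integ :- deploy_prod, deploy_stage.]. Adds run_integ.
Closure: {artifact_signed, cache_hit, cfg_changed, compile_a, compile_c, deploy_prod, deploy_stage, format_ok, gen_docs, link_bin, link_lib, lint_clean, publish_ok, rollback_ready, run_integ, run_unit, src_changed, tests_changed} — 18 facts.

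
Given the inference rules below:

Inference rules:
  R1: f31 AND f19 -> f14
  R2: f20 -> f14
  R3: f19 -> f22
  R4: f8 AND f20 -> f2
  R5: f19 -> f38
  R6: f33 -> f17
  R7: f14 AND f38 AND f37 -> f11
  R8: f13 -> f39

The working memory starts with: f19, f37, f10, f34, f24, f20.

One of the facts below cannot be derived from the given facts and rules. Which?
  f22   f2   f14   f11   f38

f2

Round 1: R2 [f20 -> f14]; R3 [f19 -> f22]; R5 [f19 -> f38]. New: f14, f22, f38.
Round 2: R7 [f14 AND f38 AND f37 -> f11]. New: f11.
Derived: f14 (round 1), f22 (round 1), f38 (round 1), f11 (round 2). f2 never appears in any round.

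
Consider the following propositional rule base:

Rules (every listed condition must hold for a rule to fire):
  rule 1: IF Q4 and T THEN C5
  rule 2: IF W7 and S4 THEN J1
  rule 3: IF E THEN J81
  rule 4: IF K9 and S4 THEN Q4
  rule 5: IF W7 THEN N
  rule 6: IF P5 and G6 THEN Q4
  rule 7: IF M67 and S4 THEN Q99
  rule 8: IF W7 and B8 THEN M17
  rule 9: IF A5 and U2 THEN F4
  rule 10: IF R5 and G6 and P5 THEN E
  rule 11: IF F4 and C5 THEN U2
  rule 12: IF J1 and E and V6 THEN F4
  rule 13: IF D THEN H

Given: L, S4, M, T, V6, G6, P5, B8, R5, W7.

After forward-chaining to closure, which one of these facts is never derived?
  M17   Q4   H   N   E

Round 1: rule 2 [IF W7 and S4 THEN J1]; rule 5 [IF W7 THEN N]; rule 6 [IF P5 and G6 THEN Q4]; rule 8 [IF W7 and B8 THEN M17]; rule 10 [IF R5 and G6 and P5 THEN E]. New: J1, N, Q4, M17, E.
Round 2: rule 1 [IF Q4 and T THEN C5]; rule 3 [IF E THEN J81]; rule 12 [IF J1 and E and V6 THEN F4]. New: C5, J81, F4.
Round 3: rule 11 [IF F4 and C5 THEN U2]. New: U2.
Derived: Q4 (round 1), E (round 1), M17 (round 1), N (round 1). H never appears in any round.

H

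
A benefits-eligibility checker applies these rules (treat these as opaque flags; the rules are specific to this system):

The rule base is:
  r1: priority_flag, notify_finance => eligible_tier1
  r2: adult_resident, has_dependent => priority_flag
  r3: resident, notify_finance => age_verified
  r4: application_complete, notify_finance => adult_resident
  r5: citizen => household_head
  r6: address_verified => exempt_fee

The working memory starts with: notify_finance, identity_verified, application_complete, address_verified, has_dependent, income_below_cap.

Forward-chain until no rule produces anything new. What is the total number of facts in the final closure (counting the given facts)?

10

Round 1: r4 [application_complete, notify_finance => adult_resident]; r6 [address_verified => exempt_fee]. Adds adult_resident, exempt_fee.
Round 2: r2 [adult_resident, has_dependent => priority_flag]. Adds priority_flag.
Round 3: r1 [priority_flag, notify_finance => eligible_tier1]. Adds eligible_tier1.
Closure: {address_verified, adult_resident, application_complete, eligible_tier1, exempt_fee, has_dependent, identity_verified, income_below_cap, notify_finance, priority_flag} — 10 facts.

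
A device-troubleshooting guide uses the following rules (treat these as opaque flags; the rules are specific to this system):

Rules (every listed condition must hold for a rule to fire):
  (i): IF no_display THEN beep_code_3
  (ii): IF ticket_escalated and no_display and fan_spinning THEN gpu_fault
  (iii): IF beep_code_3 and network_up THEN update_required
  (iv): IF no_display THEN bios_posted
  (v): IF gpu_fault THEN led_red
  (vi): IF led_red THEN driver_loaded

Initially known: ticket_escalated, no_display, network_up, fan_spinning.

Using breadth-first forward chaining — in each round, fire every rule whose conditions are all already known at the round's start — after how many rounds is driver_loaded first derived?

Round 1 — (i), (ii), (iv), derive beep_code_3, gpu_fault, bios_posted.
Round 2 — (iii), (v), derive update_required, led_red.
Round 3 — (vi), derive driver_loaded.
driver_loaded first appears in round 3.

3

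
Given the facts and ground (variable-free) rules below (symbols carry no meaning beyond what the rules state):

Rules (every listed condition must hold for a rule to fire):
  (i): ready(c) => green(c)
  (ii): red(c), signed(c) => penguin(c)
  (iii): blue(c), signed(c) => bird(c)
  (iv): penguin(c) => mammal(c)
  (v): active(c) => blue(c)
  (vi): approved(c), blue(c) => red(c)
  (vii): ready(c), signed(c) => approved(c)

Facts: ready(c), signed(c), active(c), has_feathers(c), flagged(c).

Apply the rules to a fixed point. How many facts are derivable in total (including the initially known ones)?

Round 1: (i) [ready(c) => green(c)]; (v) [active(c) => blue(c)]; (vii) [ready(c), signed(c) => approved(c)]. New: green(c), blue(c), approved(c).
Round 2: (iii) [blue(c), signed(c) => bird(c)]; (vi) [approved(c), blue(c) => red(c)]. New: bird(c), red(c).
Round 3: (ii) [red(c), signed(c) => penguin(c)]. New: penguin(c).
Round 4: (iv) [penguin(c) => mammal(c)]. New: mammal(c).
Closure: {active(c), approved(c), bird(c), blue(c), flagged(c), green(c), has_feathers(c), mammal(c), penguin(c), ready(c), red(c), signed(c)} — 12 facts.

12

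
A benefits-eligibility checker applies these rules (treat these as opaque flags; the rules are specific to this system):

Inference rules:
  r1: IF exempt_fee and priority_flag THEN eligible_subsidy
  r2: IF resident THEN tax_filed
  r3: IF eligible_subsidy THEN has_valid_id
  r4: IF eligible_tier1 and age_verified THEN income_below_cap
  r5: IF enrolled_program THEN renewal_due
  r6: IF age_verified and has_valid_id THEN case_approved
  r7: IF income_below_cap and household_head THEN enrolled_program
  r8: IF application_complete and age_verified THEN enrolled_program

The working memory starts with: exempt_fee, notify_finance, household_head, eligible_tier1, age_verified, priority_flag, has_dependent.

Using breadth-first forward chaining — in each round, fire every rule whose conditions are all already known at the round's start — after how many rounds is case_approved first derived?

Round 1: r1 [IF exempt_fee and priority_flag THEN eligible_subsidy]; r4 [IF eligible_tier1 and age_verified THEN income_below_cap]. Adds eligible_subsidy, income_below_cap.
Round 2: r3 [IF eligible_subsidy THEN has_valid_id]; r7 [IF income_below_cap and household_head THEN enrolled_program]. Adds has_valid_id, enrolled_program.
Round 3: r5 [IF enrolled_program THEN renewal_due]; r6 [IF age_verified and has_valid_id THEN case_approved]. Adds renewal_due, case_approved.
case_approved first appears in round 3.

3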